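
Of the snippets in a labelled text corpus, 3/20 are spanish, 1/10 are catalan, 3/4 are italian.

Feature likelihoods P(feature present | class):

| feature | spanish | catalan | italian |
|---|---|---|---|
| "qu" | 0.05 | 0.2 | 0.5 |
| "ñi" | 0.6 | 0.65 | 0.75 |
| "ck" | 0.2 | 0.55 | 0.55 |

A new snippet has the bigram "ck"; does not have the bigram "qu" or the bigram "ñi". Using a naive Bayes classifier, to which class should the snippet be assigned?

spanish: 0.15 × (1−0.05) × (1−0.6) × 0.2 = 0.0114
catalan: 0.1 × (1−0.2) × (1−0.65) × 0.55 = 0.0154
italian: 0.75 × (1−0.5) × (1−0.75) × 0.55 = 0.0515625
Highest score → italian.

italian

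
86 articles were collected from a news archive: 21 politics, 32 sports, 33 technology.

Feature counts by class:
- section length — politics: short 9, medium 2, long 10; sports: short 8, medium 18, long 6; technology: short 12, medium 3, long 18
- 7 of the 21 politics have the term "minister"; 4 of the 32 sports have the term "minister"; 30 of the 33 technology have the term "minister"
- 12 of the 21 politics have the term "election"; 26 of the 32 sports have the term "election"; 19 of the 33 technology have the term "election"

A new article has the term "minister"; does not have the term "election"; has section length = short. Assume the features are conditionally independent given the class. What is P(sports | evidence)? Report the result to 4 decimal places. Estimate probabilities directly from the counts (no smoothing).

0.0307

politics: (21/86) × (9/21) × (7/21) × (9/21) ≈ 0.0149502
sports: (32/86) × (8/32) × (4/32) × (6/32) ≈ 0.00218023
technology: (33/86) × (12/33) × (30/33) × (14/33) ≈ 0.0538151
P(sports | x) = 0.00218023 / 0.07094553 ≈ 0.0307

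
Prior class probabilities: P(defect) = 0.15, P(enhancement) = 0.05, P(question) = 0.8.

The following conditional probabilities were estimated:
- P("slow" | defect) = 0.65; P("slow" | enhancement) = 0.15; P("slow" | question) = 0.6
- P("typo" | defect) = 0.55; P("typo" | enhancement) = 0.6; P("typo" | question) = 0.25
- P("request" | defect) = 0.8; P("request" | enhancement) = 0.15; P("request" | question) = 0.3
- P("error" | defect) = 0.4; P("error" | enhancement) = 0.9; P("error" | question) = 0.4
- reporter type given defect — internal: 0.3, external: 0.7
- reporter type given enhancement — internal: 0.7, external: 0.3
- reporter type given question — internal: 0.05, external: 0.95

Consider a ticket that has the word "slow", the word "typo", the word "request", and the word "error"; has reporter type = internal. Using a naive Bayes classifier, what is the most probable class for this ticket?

defect

defect: 0.15 × 0.65 × 0.55 × 0.8 × 0.4 × 0.3 = 0.005148
enhancement: 0.05 × 0.15 × 0.6 × 0.15 × 0.9 × 0.7 = 0.00042525
question: 0.8 × 0.6 × 0.25 × 0.3 × 0.4 × 0.05 = 0.00072
Highest score → defect.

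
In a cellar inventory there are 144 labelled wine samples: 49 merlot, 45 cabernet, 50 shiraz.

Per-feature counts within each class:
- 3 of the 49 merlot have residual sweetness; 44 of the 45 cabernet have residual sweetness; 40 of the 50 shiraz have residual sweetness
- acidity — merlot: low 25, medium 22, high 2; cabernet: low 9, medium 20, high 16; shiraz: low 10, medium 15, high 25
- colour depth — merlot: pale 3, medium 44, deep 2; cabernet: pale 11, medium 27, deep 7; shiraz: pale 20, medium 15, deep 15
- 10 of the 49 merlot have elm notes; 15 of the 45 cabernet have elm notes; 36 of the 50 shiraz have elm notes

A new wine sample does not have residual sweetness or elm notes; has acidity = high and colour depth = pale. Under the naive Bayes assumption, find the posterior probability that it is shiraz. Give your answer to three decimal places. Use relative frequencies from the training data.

merlot: (49/144) × (46/49) × (2/49) × (3/49) × (39/49) ≈ 0.000635365
cabernet: (45/144) × (1/45) × (16/45) × (11/45) × (30/45) ≈ 0.000402378
shiraz: (50/144) × (10/50) × (25/50) × (20/50) × (14/50) ≈ 0.00388889
P(shiraz | x) = 0.00388889 / 0.004926633 ≈ 0.789

0.789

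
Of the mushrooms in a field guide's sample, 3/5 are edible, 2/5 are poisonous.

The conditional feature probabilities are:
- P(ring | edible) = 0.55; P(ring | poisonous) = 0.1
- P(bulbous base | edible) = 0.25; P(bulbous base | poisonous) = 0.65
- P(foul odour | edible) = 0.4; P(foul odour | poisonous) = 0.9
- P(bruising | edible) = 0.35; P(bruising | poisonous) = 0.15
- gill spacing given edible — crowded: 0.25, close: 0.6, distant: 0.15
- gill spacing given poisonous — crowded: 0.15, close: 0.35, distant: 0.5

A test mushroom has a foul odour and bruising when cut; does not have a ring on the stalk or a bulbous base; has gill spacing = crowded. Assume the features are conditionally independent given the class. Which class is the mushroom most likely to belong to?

edible

edible: 0.6 × (1−0.55) × (1−0.25) × 0.4 × 0.35 × 0.25 = 0.0070875
poisonous: 0.4 × (1−0.1) × (1−0.65) × 0.9 × 0.15 × 0.15 = 0.0025515
Highest score → edible.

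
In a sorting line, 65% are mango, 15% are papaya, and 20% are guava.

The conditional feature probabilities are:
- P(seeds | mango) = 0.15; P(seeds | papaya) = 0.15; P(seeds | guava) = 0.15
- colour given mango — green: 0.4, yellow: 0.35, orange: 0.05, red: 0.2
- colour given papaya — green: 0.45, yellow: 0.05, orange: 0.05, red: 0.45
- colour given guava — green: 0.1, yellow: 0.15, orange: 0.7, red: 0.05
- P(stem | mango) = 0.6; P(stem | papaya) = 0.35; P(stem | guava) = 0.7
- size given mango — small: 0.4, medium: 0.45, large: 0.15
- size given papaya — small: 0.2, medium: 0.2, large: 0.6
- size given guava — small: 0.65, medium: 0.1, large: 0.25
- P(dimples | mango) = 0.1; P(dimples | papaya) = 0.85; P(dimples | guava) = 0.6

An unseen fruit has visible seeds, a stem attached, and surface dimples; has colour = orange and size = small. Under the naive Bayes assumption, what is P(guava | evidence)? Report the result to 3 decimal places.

0.969

mango: 0.65 × 0.15 × 0.05 × 0.6 × 0.4 × 0.1 = 0.000117
papaya: 0.15 × 0.15 × 0.05 × 0.35 × 0.2 × 0.85 = 0.0000669375
guava: 0.2 × 0.15 × 0.7 × 0.7 × 0.65 × 0.6 = 0.005733
P(guava | x) = 0.005733 / 0.0059169375 ≈ 0.969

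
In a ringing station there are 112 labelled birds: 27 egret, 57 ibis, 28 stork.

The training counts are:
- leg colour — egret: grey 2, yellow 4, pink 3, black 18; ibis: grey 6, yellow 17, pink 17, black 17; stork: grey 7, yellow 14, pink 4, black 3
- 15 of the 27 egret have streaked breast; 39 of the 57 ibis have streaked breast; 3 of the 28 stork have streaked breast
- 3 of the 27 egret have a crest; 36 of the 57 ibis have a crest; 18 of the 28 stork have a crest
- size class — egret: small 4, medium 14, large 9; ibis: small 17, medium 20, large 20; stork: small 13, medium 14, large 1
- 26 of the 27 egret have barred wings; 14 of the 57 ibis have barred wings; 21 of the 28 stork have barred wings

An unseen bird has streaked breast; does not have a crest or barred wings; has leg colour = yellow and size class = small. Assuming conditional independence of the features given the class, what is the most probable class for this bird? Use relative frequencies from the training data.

ibis

egret: (27/112) × (4/27) × (15/27) × (24/27) × (4/27) × (1/27) ≈ 0.0000967719
ibis: (57/112) × (17/57) × (39/57) × (21/57) × (17/57) × (43/57) ≈ 0.0086086
stork: (28/112) × (14/28) × (3/28) × (10/28) × (13/28) × (7/28) ≈ 0.000555189
Highest score → ibis.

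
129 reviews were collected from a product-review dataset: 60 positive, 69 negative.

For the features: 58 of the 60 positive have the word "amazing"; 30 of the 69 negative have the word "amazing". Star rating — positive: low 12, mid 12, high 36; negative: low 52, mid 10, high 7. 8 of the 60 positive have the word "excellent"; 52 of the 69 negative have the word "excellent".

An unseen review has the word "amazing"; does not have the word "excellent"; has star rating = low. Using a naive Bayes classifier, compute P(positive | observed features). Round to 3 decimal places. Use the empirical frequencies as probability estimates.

positive: (60/129) × (58/60) × (12/60) × (52/60) ≈ 0.0779328
negative: (69/129) × (30/69) × (52/69) × (17/69) ≈ 0.0431803
P(positive | x) = 0.0779328 / 0.1211131 ≈ 0.643

0.643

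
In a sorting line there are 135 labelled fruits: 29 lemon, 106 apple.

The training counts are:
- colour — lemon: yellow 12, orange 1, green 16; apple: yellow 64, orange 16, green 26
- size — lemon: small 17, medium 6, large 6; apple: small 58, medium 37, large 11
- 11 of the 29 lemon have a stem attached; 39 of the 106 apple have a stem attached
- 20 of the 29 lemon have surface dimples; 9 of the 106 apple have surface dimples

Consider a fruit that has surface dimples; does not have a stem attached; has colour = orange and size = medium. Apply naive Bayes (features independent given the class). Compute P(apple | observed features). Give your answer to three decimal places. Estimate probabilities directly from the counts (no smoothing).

0.772

lemon: (29/135) × (1/29) × (6/29) × (18/29) × (20/29) ≈ 0.000656033
apple: (106/135) × (16/106) × (37/106) × (67/106) × (9/106) ≈ 0.00222018
P(apple | x) = 0.00222018 / 0.002876213 ≈ 0.772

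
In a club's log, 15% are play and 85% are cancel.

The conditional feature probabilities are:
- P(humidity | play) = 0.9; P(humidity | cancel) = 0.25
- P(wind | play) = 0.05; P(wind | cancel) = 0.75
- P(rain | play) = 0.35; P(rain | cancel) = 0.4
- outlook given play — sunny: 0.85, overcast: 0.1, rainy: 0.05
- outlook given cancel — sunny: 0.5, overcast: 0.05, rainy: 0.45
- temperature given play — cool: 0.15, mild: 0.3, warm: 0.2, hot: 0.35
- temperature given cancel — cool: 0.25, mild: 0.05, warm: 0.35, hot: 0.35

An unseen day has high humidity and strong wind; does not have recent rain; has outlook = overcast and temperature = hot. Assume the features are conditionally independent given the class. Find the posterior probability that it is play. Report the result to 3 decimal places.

0.084

play: 0.15 × 0.9 × 0.05 × (1−0.35) × 0.1 × 0.35 = 0.0001535625
cancel: 0.85 × 0.25 × 0.75 × (1−0.4) × 0.05 × 0.35 = 0.0016734375
P(play | x) = 0.0001535625 / 0.001827 ≈ 0.084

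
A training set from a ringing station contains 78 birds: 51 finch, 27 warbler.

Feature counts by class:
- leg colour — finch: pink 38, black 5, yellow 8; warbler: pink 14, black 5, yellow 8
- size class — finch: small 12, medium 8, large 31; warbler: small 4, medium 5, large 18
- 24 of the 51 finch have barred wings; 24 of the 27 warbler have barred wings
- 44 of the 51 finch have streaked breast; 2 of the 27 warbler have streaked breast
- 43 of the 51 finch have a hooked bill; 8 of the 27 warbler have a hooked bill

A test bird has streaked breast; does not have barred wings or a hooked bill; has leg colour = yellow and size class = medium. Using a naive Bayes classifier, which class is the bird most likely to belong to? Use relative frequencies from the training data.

finch

finch: (51/78) × (8/51) × (8/51) × (27/51) × (44/51) × (8/51) ≈ 0.00115269
warbler: (27/78) × (8/27) × (5/27) × (3/27) × (2/27) × (19/27) ≈ 0.000110006
Highest score → finch.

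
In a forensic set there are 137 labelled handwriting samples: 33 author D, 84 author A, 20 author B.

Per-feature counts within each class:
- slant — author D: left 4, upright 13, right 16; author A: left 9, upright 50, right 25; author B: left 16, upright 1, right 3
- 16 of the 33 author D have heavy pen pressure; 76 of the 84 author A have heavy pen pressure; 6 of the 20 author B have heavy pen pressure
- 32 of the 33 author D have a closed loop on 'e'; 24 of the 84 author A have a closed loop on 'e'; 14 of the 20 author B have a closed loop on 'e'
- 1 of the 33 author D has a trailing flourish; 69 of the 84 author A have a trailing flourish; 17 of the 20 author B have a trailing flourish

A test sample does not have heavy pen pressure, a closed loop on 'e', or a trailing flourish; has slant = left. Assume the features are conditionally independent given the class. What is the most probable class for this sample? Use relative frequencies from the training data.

author B

author D: (33/137) × (4/33) × (17/33) × (1/33) × (32/33) ≈ 0.000441974
author A: (84/137) × (9/84) × (8/84) × (60/84) × (15/84) ≈ 0.000798025
author B: (20/137) × (16/20) × (14/20) × (6/20) × (3/20) ≈ 0.00367883
Highest score → author B.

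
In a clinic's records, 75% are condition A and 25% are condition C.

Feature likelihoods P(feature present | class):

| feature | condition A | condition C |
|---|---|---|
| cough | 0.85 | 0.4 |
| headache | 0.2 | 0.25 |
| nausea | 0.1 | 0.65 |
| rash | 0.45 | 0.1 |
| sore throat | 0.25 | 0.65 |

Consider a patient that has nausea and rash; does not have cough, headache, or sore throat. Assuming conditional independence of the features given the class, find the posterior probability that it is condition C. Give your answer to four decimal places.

condition A: 0.75 × (1−0.85) × (1−0.2) × 0.1 × 0.45 × (1−0.25) = 0.0030375
condition C: 0.25 × (1−0.4) × (1−0.25) × 0.65 × 0.1 × (1−0.65) = 0.002559375
P(condition C | x) = 0.002559375 / 0.005596875 ≈ 0.4573

0.4573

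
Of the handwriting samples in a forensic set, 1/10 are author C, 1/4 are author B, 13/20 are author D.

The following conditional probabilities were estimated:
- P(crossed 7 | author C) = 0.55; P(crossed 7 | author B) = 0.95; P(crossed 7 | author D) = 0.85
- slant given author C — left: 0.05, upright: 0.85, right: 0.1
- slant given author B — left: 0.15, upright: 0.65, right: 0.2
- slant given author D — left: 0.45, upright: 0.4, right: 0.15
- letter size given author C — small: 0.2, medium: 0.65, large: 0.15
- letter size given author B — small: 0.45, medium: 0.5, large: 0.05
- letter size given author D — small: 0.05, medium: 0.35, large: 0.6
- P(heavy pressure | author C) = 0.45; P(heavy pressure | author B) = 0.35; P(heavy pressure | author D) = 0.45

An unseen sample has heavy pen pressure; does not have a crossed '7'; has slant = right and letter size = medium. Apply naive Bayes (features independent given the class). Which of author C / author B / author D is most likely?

author D

author C: 0.1 × (1−0.55) × 0.1 × 0.65 × 0.45 = 0.00131625
author B: 0.25 × (1−0.95) × 0.2 × 0.5 × 0.35 = 0.0004375
author D: 0.65 × (1−0.85) × 0.15 × 0.35 × 0.45 = 0.0023034375
Highest score → author D.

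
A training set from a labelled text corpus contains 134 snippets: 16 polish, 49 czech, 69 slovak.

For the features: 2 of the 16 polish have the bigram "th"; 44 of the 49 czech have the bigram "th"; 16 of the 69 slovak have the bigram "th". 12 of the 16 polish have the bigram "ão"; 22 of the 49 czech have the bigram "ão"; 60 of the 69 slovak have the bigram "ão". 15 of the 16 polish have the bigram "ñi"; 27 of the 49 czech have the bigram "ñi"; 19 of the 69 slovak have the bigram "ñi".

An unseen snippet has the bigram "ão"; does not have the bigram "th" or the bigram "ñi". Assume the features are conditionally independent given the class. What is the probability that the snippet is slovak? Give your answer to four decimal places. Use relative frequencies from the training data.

polish: (16/134) × (14/16) × (12/16) × (1/16) ≈ 0.00489739
czech: (49/134) × (5/49) × (22/49) × (22/49) ≈ 0.00752174
slovak: (69/134) × (53/69) × (60/69) × (50/69) ≈ 0.249226
P(slovak | x) = 0.249226 / 0.26164513 ≈ 0.9525

0.9525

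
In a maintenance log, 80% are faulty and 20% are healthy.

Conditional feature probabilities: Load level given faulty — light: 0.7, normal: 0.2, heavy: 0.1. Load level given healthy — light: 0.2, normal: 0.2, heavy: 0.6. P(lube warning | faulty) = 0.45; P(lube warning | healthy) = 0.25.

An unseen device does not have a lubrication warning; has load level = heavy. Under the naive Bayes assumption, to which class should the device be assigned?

faulty: 0.8 × 0.1 × (1−0.45) = 0.044
healthy: 0.2 × 0.6 × (1−0.25) = 0.09
Highest score → healthy.

healthy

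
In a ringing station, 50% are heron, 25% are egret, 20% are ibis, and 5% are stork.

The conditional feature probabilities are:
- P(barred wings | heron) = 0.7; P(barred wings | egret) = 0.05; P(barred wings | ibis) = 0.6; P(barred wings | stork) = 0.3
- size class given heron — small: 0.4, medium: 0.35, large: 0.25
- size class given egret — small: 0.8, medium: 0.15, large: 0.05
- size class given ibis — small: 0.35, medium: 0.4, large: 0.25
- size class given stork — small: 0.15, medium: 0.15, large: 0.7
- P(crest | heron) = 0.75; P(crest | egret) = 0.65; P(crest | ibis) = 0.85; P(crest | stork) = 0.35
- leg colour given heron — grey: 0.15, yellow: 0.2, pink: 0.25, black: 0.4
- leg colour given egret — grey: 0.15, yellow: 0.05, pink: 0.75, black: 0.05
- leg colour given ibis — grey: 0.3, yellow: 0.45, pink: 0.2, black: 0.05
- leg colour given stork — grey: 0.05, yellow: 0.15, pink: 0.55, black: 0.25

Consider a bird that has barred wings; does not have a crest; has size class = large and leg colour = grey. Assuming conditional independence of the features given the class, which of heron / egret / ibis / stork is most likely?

heron

heron: 0.5 × 0.7 × 0.25 × (1−0.75) × 0.15 = 0.00328125
egret: 0.25 × 0.05 × 0.05 × (1−0.65) × 0.15 = 0.0000328125
ibis: 0.2 × 0.6 × 0.25 × (1−0.85) × 0.3 = 0.00135
stork: 0.05 × 0.3 × 0.7 × (1−0.35) × 0.05 = 0.00034125
Highest score → heron.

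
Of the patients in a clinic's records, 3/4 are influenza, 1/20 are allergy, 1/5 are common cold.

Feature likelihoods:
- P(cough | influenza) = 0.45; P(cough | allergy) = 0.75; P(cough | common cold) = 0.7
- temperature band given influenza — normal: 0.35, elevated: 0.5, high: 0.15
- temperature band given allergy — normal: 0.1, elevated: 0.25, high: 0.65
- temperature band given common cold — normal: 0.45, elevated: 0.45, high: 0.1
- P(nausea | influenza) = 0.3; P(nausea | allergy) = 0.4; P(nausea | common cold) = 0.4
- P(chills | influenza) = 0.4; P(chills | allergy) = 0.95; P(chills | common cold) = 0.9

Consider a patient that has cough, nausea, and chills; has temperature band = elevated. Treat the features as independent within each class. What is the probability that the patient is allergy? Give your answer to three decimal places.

influenza: 0.75 × 0.45 × 0.5 × 0.3 × 0.4 = 0.02025
allergy: 0.05 × 0.75 × 0.25 × 0.4 × 0.95 = 0.0035625
common cold: 0.2 × 0.7 × 0.45 × 0.4 × 0.9 = 0.02268
P(allergy | x) = 0.0035625 / 0.0464925 ≈ 0.077

0.077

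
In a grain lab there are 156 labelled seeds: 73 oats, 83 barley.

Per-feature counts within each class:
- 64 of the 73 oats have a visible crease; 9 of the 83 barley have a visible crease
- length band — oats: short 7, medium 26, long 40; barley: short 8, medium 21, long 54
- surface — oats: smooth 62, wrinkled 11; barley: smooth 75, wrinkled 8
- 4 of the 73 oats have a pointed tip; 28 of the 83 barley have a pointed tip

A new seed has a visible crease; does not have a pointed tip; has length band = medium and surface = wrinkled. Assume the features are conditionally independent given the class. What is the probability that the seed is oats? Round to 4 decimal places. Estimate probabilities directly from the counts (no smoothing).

0.9571

oats: (73/156) × (64/73) × (26/73) × (11/73) × (69/73) ≈ 0.0208114
barley: (83/156) × (9/83) × (21/83) × (8/83) × (55/83) ≈ 0.0009323
P(oats | x) = 0.0208114 / 0.0217437 ≈ 0.9571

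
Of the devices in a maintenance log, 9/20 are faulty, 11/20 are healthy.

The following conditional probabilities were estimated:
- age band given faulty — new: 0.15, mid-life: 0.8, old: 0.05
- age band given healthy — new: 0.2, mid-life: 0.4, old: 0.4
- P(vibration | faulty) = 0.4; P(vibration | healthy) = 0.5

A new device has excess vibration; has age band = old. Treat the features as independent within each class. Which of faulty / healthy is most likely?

healthy

faulty: 0.45 × 0.05 × 0.4 = 0.009
healthy: 0.55 × 0.4 × 0.5 = 0.11
Highest score → healthy.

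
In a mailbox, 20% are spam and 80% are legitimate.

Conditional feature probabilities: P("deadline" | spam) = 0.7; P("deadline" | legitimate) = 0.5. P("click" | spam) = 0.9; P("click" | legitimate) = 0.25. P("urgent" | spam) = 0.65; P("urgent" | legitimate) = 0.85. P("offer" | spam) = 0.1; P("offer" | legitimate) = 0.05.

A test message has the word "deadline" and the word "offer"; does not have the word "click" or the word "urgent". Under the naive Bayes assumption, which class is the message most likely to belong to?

legitimate

spam: 0.2 × 0.7 × (1−0.9) × (1−0.65) × 0.1 = 0.00049
legitimate: 0.8 × 0.5 × (1−0.25) × (1−0.85) × 0.05 = 0.00225
Highest score → legitimate.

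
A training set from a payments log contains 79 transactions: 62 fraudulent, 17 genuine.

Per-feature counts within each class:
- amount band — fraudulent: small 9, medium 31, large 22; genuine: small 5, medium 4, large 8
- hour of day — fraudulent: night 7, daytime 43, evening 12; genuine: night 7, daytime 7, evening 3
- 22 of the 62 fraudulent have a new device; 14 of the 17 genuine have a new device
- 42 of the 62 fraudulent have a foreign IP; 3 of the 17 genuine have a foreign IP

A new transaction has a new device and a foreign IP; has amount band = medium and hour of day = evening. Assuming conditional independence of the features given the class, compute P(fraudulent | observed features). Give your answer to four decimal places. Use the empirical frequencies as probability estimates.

fraudulent: (62/79) × (31/62) × (12/62) × (22/62) × (42/62) ≈ 0.0182563
genuine: (17/79) × (4/17) × (3/17) × (14/17) × (3/17) ≈ 0.00129854
P(fraudulent | x) = 0.0182563 / 0.01955484 ≈ 0.9336

0.9336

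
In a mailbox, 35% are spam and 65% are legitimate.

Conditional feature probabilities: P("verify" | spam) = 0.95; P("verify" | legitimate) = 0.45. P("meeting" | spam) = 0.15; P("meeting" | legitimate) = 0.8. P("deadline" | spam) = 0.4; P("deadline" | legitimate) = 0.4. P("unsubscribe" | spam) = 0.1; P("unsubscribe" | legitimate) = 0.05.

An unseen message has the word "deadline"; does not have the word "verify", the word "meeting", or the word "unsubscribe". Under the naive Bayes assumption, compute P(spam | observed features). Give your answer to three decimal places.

spam: 0.35 × (1−0.95) × (1−0.15) × 0.4 × (1−0.1) = 0.005355
legitimate: 0.65 × (1−0.45) × (1−0.8) × 0.4 × (1−0.05) = 0.02717
P(spam | x) = 0.005355 / 0.032525 ≈ 0.165

0.165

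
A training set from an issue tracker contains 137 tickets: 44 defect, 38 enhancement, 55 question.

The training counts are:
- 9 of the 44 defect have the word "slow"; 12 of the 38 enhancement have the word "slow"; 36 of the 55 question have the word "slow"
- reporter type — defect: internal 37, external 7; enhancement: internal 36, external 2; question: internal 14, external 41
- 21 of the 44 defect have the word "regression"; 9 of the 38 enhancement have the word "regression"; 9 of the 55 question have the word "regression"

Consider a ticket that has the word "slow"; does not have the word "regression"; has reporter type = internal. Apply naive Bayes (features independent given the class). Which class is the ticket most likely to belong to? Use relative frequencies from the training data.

enhancement

defect: (44/137) × (9/44) × (37/44) × (23/44) ≈ 0.0288766
enhancement: (38/137) × (12/38) × (36/38) × (29/38) ≈ 0.0633277
question: (55/137) × (36/55) × (14/55) × (46/55) ≈ 0.0559426
Highest score → enhancement.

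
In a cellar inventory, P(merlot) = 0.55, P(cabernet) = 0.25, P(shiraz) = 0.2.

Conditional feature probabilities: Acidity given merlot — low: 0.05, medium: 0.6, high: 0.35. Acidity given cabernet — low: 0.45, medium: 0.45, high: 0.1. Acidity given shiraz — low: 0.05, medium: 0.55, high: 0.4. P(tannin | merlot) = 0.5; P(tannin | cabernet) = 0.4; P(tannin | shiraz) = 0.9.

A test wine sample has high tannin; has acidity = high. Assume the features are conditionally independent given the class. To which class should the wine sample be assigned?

merlot: 0.55 × 0.35 × 0.5 = 0.09625
cabernet: 0.25 × 0.1 × 0.4 = 0.01
shiraz: 0.2 × 0.4 × 0.9 = 0.072
Highest score → merlot.

merlot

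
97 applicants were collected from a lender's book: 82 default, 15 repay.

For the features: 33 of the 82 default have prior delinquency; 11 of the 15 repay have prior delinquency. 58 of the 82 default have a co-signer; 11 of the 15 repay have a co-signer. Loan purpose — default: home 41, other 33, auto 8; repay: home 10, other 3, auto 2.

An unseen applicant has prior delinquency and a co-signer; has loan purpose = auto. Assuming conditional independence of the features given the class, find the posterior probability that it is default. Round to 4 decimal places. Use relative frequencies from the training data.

default: (82/97) × (33/82) × (58/82) × (8/82) ≈ 0.0234765
repay: (15/97) × (11/15) × (11/15) × (2/15) ≈ 0.0110882
P(default | x) = 0.0234765 / 0.0345647 ≈ 0.6792

0.6792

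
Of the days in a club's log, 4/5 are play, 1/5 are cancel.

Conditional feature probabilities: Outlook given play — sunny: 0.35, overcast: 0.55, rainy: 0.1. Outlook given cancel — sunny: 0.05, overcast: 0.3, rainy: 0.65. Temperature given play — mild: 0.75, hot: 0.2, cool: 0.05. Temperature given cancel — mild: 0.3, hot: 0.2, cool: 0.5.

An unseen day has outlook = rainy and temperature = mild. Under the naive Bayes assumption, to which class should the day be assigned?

play: 0.8 × 0.1 × 0.75 = 0.06
cancel: 0.2 × 0.65 × 0.3 = 0.039
Highest score → play.

play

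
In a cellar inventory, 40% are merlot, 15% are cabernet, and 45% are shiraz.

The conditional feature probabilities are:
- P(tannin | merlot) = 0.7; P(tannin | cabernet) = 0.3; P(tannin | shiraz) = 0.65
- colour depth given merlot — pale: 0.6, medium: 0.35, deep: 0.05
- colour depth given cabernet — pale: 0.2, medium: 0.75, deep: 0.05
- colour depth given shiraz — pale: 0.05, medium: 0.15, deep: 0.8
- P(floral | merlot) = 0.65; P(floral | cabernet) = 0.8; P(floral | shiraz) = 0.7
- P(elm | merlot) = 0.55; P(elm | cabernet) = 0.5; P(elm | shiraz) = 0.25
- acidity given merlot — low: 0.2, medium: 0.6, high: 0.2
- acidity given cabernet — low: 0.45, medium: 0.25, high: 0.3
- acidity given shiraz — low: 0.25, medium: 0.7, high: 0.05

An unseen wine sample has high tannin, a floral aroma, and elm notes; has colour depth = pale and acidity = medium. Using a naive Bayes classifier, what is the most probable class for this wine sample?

merlot: 0.4 × 0.7 × 0.6 × 0.65 × 0.55 × 0.6 = 0.036036
cabernet: 0.15 × 0.3 × 0.2 × 0.8 × 0.5 × 0.25 = 0.0009
shiraz: 0.45 × 0.65 × 0.05 × 0.7 × 0.25 × 0.7 = 0.0017915625
Highest score → merlot.

merlot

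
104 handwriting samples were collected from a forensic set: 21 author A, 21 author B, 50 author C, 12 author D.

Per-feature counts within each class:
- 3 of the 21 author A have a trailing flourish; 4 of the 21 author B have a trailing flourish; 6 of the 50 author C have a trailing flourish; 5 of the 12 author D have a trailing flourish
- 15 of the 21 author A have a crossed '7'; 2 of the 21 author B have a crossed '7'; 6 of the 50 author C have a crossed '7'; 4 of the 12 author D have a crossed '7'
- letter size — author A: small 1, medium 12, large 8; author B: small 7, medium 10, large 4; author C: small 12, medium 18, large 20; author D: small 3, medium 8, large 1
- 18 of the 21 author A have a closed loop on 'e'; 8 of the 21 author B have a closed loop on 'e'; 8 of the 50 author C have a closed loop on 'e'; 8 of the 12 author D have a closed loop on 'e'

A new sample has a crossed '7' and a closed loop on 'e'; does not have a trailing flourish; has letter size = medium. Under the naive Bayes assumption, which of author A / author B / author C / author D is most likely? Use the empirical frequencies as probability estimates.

author A: (21/104) × (18/21) × (15/21) × (12/21) × (18/21) ≈ 0.0605517
author B: (21/104) × (17/21) × (2/21) × (10/21) × (8/21) ≈ 0.00282408
author C: (50/104) × (44/50) × (6/50) × (18/50) × (8/50) ≈ 0.00292431
author D: (12/104) × (7/12) × (4/12) × (8/12) × (8/12) ≈ 0.00997151
Highest score → author A.

author A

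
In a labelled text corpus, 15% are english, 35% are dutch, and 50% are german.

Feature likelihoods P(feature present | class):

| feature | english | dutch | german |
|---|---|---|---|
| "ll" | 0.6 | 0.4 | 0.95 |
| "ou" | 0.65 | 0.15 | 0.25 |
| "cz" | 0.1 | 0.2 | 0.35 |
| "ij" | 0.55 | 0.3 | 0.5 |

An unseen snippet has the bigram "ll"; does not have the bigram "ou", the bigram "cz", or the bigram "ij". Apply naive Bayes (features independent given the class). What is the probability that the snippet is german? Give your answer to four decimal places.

0.5932

english: 0.15 × 0.6 × (1−0.65) × (1−0.1) × (1−0.55) = 0.0127575
dutch: 0.35 × 0.4 × (1−0.15) × (1−0.2) × (1−0.3) = 0.06664
german: 0.5 × 0.95 × (1−0.25) × (1−0.35) × (1−0.5) = 0.11578125
P(german | x) = 0.11578125 / 0.19517875 ≈ 0.5932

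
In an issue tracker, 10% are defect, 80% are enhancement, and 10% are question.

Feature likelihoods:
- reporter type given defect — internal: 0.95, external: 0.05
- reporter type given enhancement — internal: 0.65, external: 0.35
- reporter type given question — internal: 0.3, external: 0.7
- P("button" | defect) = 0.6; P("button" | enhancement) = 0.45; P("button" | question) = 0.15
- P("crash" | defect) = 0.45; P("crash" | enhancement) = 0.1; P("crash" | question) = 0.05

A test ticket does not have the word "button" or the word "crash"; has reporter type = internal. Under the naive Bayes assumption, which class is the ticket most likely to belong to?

enhancement

defect: 0.1 × 0.95 × (1−0.6) × (1−0.45) = 0.0209
enhancement: 0.8 × 0.65 × (1−0.45) × (1−0.1) = 0.2574
question: 0.1 × 0.3 × (1−0.15) × (1−0.05) = 0.024225
Highest score → enhancement.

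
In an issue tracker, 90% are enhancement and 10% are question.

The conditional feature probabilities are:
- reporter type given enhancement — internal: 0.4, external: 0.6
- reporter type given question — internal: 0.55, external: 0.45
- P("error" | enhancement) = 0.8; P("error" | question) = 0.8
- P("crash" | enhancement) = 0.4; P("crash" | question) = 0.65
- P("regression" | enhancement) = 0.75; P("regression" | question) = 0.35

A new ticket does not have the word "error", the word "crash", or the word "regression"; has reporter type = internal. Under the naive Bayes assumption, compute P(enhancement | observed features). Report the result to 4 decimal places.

enhancement: 0.9 × 0.4 × (1−0.8) × (1−0.4) × (1−0.75) = 0.0108
question: 0.1 × 0.55 × (1−0.8) × (1−0.65) × (1−0.35) = 0.0025025
P(enhancement | x) = 0.0108 / 0.0133025 ≈ 0.8119

0.8119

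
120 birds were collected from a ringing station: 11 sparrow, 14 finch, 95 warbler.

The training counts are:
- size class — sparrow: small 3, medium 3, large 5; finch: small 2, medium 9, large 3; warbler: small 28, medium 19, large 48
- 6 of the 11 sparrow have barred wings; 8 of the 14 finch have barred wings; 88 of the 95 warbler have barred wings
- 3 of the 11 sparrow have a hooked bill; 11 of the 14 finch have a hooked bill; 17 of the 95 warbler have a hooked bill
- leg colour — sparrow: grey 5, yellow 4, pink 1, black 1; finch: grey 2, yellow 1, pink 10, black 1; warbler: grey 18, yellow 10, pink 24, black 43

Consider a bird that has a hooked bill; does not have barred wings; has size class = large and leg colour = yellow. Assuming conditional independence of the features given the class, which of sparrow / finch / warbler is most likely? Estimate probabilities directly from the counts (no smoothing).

sparrow

sparrow: (11/120) × (5/11) × (5/11) × (3/11) × (4/11) ≈ 0.00187829
finch: (14/120) × (3/14) × (6/14) × (11/14) × (1/14) ≈ 0.000601312
warbler: (95/120) × (48/95) × (7/95) × (17/95) × (10/95) ≈ 0.000555183
Highest score → sparrow.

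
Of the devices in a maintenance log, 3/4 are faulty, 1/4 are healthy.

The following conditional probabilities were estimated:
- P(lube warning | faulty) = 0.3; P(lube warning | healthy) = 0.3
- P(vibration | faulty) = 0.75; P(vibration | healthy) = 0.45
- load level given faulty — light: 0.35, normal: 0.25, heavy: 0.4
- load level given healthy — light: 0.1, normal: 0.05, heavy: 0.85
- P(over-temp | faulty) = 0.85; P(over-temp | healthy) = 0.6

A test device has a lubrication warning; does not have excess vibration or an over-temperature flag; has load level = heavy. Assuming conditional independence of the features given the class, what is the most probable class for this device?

healthy

faulty: 0.75 × 0.3 × (1−0.75) × 0.4 × (1−0.85) = 0.003375
healthy: 0.25 × 0.3 × (1−0.45) × 0.85 × (1−0.6) = 0.014025
Highest score → healthy.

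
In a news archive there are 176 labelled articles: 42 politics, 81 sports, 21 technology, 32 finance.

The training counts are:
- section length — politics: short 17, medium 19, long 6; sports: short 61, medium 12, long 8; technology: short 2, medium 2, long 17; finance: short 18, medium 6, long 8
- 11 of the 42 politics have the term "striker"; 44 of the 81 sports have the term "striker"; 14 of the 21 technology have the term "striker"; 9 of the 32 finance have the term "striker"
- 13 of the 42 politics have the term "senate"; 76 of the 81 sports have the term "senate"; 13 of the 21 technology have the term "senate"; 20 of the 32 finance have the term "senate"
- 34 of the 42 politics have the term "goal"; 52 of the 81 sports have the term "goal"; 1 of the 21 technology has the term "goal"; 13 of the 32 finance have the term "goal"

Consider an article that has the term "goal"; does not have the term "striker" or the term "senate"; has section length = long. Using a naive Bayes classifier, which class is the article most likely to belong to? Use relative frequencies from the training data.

politics: (42/176) × (6/42) × (31/42) × (29/42) × (34/42) ≈ 0.0140647
sports: (81/176) × (8/81) × (37/81) × (5/81) × (52/81) ≈ 0.000822806
technology: (21/176) × (17/21) × (7/21) × (8/21) × (1/21) ≈ 0.000584072
finance: (32/176) × (8/32) × (23/32) × (12/32) × (13/32) ≈ 0.00497714
Highest score → politics.

politics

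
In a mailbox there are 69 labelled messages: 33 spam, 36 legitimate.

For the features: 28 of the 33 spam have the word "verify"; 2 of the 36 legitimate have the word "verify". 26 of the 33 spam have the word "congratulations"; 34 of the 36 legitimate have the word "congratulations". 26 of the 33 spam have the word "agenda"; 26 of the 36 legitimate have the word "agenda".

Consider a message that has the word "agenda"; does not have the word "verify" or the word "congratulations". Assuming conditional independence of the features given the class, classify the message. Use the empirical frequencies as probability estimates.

spam: (33/69) × (5/33) × (7/33) × (26/33) ≈ 0.0121106
legitimate: (36/69) × (34/36) × (2/36) × (26/36) ≈ 0.019771
Highest score → legitimate.

legitimate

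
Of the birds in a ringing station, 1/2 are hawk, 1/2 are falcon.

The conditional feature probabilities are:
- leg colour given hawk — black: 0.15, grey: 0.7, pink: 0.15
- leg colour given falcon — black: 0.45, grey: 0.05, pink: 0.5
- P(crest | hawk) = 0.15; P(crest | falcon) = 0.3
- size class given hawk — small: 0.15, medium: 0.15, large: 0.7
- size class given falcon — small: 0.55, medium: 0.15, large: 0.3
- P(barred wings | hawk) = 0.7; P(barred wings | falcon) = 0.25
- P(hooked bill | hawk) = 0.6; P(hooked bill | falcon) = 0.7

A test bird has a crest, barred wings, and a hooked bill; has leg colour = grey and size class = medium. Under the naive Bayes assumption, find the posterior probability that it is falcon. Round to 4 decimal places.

0.0562

hawk: 0.5 × 0.7 × 0.15 × 0.15 × 0.7 × 0.6 = 0.0033075
falcon: 0.5 × 0.05 × 0.3 × 0.15 × 0.25 × 0.7 = 0.000196875
P(falcon | x) = 0.000196875 / 0.003504375 ≈ 0.0562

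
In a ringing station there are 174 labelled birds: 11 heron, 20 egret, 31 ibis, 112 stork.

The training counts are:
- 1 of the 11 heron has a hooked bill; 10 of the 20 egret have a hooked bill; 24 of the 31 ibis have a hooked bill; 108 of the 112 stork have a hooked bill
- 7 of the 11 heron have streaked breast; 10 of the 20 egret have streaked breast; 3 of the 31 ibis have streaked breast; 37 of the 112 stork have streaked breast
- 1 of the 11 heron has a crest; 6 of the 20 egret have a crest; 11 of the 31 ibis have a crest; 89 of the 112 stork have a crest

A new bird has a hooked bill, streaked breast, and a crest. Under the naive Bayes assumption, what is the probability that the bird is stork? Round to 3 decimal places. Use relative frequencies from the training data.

0.922

heron: (11/174) × (1/11) × (7/11) × (1/11) ≈ 0.000332478
egret: (20/174) × (10/20) × (10/20) × (6/20) ≈ 0.00862069
ibis: (31/174) × (24/31) × (3/31) × (11/31) ≈ 0.00473645
stork: (112/174) × (108/112) × (37/112) × (89/112) ≈ 0.162941
P(stork | x) = 0.162941 / 0.176630618 ≈ 0.922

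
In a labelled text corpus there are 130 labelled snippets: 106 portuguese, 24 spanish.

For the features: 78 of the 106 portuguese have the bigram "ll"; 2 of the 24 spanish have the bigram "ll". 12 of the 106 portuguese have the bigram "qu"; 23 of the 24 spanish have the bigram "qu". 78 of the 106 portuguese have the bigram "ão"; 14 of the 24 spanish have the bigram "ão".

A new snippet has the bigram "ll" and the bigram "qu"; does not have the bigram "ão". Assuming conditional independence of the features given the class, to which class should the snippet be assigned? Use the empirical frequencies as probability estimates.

portuguese

portuguese: (106/130) × (78/106) × (12/106) × (28/106) ≈ 0.0179423
spanish: (24/130) × (2/24) × (23/24) × (10/24) ≈ 0.00614316
Highest score → portuguese.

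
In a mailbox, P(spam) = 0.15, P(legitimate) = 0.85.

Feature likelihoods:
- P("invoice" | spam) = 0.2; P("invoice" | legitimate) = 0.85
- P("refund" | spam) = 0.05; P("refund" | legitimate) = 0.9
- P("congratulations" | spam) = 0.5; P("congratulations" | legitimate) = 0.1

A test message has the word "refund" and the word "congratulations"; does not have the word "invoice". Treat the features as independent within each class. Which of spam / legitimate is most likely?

legitimate

spam: 0.15 × (1−0.2) × 0.05 × 0.5 = 0.003
legitimate: 0.85 × (1−0.85) × 0.9 × 0.1 = 0.011475
Highest score → legitimate.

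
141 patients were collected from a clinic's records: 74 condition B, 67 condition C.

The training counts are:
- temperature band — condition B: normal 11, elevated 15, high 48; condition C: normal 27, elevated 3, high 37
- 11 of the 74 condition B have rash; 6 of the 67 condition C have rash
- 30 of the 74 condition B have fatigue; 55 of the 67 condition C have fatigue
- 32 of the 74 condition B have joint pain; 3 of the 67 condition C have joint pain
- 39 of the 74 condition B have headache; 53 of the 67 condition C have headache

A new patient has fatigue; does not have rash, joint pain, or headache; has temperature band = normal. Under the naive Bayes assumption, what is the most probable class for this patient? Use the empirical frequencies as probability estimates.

condition B: (74/141) × (11/74) × (63/74) × (30/74) × (42/74) × (35/74) ≈ 0.00722813
condition C: (67/141) × (27/67) × (61/67) × (55/67) × (64/67) × (14/67) ≈ 0.0285658
Highest score → condition C.

condition C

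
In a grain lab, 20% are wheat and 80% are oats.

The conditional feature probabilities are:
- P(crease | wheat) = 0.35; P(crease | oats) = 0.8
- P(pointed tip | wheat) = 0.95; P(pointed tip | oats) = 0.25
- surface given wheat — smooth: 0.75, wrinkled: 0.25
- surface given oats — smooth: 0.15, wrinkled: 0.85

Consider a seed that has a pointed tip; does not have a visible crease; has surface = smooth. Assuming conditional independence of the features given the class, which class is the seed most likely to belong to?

wheat: 0.2 × (1−0.35) × 0.95 × 0.75 = 0.092625
oats: 0.8 × (1−0.8) × 0.25 × 0.15 = 0.006
Highest score → wheat.

wheat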